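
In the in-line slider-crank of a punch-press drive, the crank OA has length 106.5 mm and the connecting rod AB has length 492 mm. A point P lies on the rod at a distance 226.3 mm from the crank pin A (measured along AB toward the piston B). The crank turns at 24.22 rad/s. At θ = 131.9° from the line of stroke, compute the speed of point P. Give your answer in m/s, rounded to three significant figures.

ω = 24.22 rad/s.  Crank-pin speed |V_A| = rω = 2.5794 m/s, perpendicular to OA.
Rod angle: sinφ = −(r/L) sinθ ⇒ φ = -9.272°; ω_rod = −rω cosθ/√(L²−r²sin²θ) = +3.5476 rad/s.
V_P = V_A + ω_rod × AP, with AP = 0.2263 m along the rod.
Components: V_Px = −rω sinθ − a·ω_rod·sinφ = -1.7906 m/s;  V_Py = rω cosθ + a·ω_rod·cosφ = -0.93029 m/s.
|V_P| = √(V_Px² + V_Py²) = 2.0178 m/s.

2.02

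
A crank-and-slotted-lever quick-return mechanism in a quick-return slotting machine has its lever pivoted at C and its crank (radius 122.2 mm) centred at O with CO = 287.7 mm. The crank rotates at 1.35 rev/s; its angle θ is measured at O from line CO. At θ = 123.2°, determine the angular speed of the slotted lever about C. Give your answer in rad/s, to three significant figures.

0.619

ω = 8.482 rad/s (from 1.35 rev/s).
Crank pin A relative to C: A = (d + r cosθ, r sinθ); lever angle φ = atan2(r sinθ, d + r cosθ).
Differentiating tanφ: φ̇ = rω(d cosθ + r)/(d² + r² + 2dr cosθ).
d² + r² + 2dr cosθ = |CA|² = 0.0592028 m²;  d cosθ + r = -0.035334 m.
|ω_lever| = |0.1222·8.482·-0.035334| / 0.0592028 = 0.61863 rad/s.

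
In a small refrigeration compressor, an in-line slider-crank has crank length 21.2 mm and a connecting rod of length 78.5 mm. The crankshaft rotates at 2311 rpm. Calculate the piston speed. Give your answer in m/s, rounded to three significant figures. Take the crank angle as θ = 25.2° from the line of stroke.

2.72

ω = 2π·2311/60 = 242 rad/s
For an in-line slider-crank, x = r cosθ + √(L² − r² sin²θ), so v = −rω sinθ·[1 + r cosθ/√(L² − r² sin²θ)].
With r = 0.0212 m, L = 0.0785 m, θ = 25.2°: √(L² − r² sin²θ) = 0.077979 m.
v = −0.0212·242·0.42578·[1 + 0.0212·0.90483/0.077979] = -2.7219 m/s.
|v| = 2.7219 m/s.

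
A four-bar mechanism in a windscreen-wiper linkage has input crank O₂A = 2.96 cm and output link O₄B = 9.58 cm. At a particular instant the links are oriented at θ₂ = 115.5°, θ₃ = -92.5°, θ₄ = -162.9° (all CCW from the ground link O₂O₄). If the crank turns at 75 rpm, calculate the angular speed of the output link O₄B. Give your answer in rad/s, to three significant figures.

1.21

ω₂ = 7.854 rad/s (from 75 rpm).
Differentiating the loop-closure r₂e^{iθ₂}+r₃e^{iθ₃}=r₁+r₄e^{iθ₄} gives r₂ω₂e^{iθ₂}+r₃ω₃e^{iθ₃}=r₄ω₄e^{iθ₄}.
Eliminating the other unknown: ω₄ = r₂ω₂ sin(θ₂−θ₃) / [r₄ sin(θ₄−θ₃)].
Numerator sine = -0.46947; denominator sine = -0.94206.
Result = 0.0296·7.854·(-0.46947) / (0.0958·(-0.94206)) = +1.2093 rad/s; magnitude 1.2093 rad/s.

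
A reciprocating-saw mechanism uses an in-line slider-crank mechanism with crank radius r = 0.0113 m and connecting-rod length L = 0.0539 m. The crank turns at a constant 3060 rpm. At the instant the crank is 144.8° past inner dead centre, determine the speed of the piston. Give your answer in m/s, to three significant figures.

ω = 2π·3060/60 = 320.4 rad/s
For an in-line slider-crank, x = r cosθ + √(L² − r² sin²θ), so v = −rω sinθ·[1 + r cosθ/√(L² − r² sin²θ)].
With r = 0.0113 m, L = 0.0539 m, θ = 144.8°: √(L² − r² sin²θ) = 0.053505 m.
v = −0.0113·320.4·0.57643·[1 + 0.0113·-0.81714/0.053505] = -1.727 m/s.
|v| = 1.727 m/s.

1.73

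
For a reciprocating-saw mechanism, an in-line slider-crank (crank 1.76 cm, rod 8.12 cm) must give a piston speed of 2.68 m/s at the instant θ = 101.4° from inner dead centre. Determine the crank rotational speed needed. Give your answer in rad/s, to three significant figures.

162

For an in-line slider-crank, |v_piston| = rω|sinθ|·[1 + r cosθ/√(L² − r² sin²θ)].
With r = 0.0176 m, L = 0.0812 m, θ = 101.4°: the bracketed kinematic factor |dx/dθ| = 0.016496 m.
ω = v/|dx/dθ| = 2.68/0.016496 = 162.46 rad/s.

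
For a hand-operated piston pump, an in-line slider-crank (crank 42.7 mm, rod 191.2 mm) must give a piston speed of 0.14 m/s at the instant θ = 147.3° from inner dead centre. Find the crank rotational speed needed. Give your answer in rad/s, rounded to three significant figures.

For an in-line slider-crank, |v_piston| = rω|sinθ|·[1 + r cosθ/√(L² − r² sin²θ)].
With r = 0.0427 m, L = 0.1912 m, θ = 147.3°: the bracketed kinematic factor |dx/dθ| = 0.018701 m.
ω = v/|dx/dθ| = 0.14/0.018701 = 7.4862 rad/s.

7.49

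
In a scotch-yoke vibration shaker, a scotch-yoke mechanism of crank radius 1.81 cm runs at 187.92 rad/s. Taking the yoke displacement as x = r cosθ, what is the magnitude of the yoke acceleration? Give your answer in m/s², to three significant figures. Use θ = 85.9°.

ω = 187.9 rad/s
x = r cosθ ⇒ ẍ = −rω² cosθ (ω constant).
|a| = rω²|cosθ| = 0.0181·(187.9)²·|cos 85.9°| = 45.7 m/s².

45.7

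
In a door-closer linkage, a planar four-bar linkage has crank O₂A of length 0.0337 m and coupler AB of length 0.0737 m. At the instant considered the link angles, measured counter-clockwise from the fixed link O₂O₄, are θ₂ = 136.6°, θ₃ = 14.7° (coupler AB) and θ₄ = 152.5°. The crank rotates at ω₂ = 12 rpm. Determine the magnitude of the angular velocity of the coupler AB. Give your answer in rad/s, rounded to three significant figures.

0.234

ω₂ = 1.257 rad/s (from 12 rpm).
Differentiating the loop-closure r₂e^{iθ₂}+r₃e^{iθ₃}=r₁+r₄e^{iθ₄} gives r₂ω₂e^{iθ₂}+r₃ω₃e^{iθ₃}=r₄ω₄e^{iθ₄}.
Eliminating the other unknown: ω₃ = r₂ω₂ sin(θ₄−θ₂) / [r₃ sin(θ₃−θ₄)].
Numerator sine = +0.27396; denominator sine = -0.67172.
Result = 0.0337·1.257·(+0.27396) / (0.0737·(-0.67172)) = -0.23435 rad/s; magnitude 0.23435 rad/s.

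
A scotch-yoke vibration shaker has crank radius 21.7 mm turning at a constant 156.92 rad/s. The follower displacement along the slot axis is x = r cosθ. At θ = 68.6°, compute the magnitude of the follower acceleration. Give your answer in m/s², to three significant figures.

ω = 156.9 rad/s
x = r cosθ ⇒ ẍ = −rω² cosθ (ω constant).
|a| = rω²|cosθ| = 0.0217·(156.9)²·|cos 68.6°| = 194.97 m/s².

195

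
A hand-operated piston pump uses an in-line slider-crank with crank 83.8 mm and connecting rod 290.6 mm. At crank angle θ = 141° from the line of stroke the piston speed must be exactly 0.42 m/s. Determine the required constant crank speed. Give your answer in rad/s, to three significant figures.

For an in-line slider-crank, |v_piston| = rω|sinθ|·[1 + r cosθ/√(L² − r² sin²θ)].
With r = 0.0838 m, L = 0.2906 m, θ = 141°: the bracketed kinematic factor |dx/dθ| = 0.040719 m.
ω = v/|dx/dθ| = 0.42/0.040719 = 10.315 rad/s.

10.3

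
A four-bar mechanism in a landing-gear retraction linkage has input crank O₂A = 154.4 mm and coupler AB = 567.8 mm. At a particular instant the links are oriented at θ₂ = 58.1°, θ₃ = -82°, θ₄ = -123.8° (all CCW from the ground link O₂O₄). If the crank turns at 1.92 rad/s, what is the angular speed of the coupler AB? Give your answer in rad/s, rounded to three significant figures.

0.0260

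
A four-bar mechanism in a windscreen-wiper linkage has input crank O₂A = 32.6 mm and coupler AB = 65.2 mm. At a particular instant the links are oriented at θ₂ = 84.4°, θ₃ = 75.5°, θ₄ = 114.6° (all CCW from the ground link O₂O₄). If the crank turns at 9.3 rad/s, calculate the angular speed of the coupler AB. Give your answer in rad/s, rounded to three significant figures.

ω₂ = 9.3 rad/s
Differentiating the loop-closure r₂e^{iθ₂}+r₃e^{iθ₃}=r₁+r₄e^{iθ₄} gives r₂ω₂e^{iθ₂}+r₃ω₃e^{iθ₃}=r₄ω₄e^{iθ₄}.
Eliminating the other unknown: ω₃ = r₂ω₂ sin(θ₄−θ₂) / [r₃ sin(θ₃−θ₄)].
Numerator sine = +0.50302; denominator sine = -0.63068.
Result = 0.0326·9.3·(+0.50302) / (0.0652·(-0.63068)) = -3.7088 rad/s; magnitude 3.7088 rad/s.

3.71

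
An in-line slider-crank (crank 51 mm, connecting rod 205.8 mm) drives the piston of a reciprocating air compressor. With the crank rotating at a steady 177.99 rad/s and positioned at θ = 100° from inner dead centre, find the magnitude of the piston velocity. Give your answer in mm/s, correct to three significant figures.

8540

ω = 178 rad/s
For an in-line slider-crank, x = r cosθ + √(L² − r² sin²θ), so v = −rω sinθ·[1 + r cosθ/√(L² − r² sin²θ)].
With r = 0.051 m, L = 0.2058 m, θ = 100°: √(L² − r² sin²θ) = 0.19958 m.
v = −0.051·178·0.98481·[1 + 0.051·-0.17365/0.19958] = -8.5429 m/s.
|v| = 8.5429 m/s = 8542.9 mm/s.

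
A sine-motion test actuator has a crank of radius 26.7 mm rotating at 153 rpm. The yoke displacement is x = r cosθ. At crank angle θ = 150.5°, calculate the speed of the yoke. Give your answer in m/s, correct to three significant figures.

ω = 16.02 rad/s (from 153 rpm).
x = r cosθ ⇒ ẋ = −rω sinθ.
|v| = rω|sinθ| = 0.0267·16.02·|sin 150.5°| = 0.21065 m/s.

0.211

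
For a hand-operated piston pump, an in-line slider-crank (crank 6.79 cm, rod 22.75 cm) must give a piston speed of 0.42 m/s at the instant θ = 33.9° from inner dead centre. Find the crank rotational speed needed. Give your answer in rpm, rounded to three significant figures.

For an in-line slider-crank, |v_piston| = rω|sinθ|·[1 + r cosθ/√(L² − r² sin²θ)].
With r = 0.0679 m, L = 0.2275 m, θ = 33.9°: the bracketed kinematic factor |dx/dθ| = 0.047385 m.
ω = v/|dx/dθ| = 0.42/0.047385 = 8.8635 rad/s.
N = 60ω/(2π) = 84.64 rpm.

84.6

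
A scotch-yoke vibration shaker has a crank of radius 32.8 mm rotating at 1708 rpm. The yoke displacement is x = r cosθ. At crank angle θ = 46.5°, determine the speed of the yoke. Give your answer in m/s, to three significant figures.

ω = 178.9 rad/s (from 1708 rpm).
x = r cosθ ⇒ ẋ = −rω sinθ.
|v| = rω|sinθ| = 0.0328·178.9·|sin 46.5°| = 4.2555 m/s.

4.26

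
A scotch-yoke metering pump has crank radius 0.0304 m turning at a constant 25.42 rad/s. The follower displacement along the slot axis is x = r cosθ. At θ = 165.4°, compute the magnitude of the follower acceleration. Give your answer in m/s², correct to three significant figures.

19.0

ω = 25.42 rad/s
x = r cosθ ⇒ ẍ = −rω² cosθ (ω constant).
|a| = rω²|cosθ| = 0.0304·(25.42)²·|cos 165.4°| = 19.009 m/s².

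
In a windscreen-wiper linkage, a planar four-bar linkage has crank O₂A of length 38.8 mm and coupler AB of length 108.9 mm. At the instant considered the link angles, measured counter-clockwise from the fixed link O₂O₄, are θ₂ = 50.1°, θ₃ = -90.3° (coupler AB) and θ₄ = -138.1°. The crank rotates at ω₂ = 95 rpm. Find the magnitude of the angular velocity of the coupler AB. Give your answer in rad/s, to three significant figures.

0.682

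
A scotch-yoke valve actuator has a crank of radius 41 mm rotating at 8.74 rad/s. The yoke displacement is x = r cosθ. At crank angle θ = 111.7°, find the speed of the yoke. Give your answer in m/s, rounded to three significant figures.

0.333

ω = 8.74 rad/s
x = r cosθ ⇒ ẋ = −rω sinθ.
|v| = rω|sinθ| = 0.041·8.74·|sin 111.7°| = 0.33295 m/s.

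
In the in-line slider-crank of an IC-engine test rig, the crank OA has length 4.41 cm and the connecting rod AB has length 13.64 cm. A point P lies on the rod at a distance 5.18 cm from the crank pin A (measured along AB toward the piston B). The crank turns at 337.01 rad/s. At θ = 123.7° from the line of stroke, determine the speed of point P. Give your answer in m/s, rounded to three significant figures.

12.6

ω = 337 rad/s.  Crank-pin speed |V_A| = rω = 14.862 m/s, perpendicular to OA.
Rod angle: sinφ = −(r/L) sinθ ⇒ φ = -15.604°; ω_rod = −rω cosθ/√(L²−r²sin²θ) = +62.769 rad/s.
V_P = V_A + ω_rod × AP, with AP = 0.0518 m along the rod.
Components: V_Px = −rω sinθ − a·ω_rod·sinφ = -11.49 m/s;  V_Py = rω cosθ + a·ω_rod·cosφ = -5.1146 m/s.
|V_P| = √(V_Px² + V_Py²) = 12.577 m/s.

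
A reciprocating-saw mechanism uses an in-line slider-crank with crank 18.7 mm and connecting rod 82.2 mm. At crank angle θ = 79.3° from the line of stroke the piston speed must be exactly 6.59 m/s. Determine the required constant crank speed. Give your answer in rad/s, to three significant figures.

344

For an in-line slider-crank, |v_piston| = rω|sinθ|·[1 + r cosθ/√(L² − r² sin²θ)].
With r = 0.0187 m, L = 0.0822 m, θ = 79.3°: the bracketed kinematic factor |dx/dθ| = 0.019171 m.
ω = v/|dx/dθ| = 6.59/0.019171 = 343.75 rad/s.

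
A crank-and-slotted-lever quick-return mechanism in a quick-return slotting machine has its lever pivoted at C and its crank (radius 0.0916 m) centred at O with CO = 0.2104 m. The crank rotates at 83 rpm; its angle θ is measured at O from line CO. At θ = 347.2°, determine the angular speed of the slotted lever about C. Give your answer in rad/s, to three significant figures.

2.62

ω = 8.692 rad/s (from 83 rpm).
Crank pin A relative to C: A = (d + r cosθ, r sinθ); lever angle φ = atan2(r sinθ, d + r cosθ).
Differentiating tanφ: φ̇ = rω(d cosθ + r)/(d² + r² + 2dr cosθ).
d² + r² + 2dr cosθ = |CA|² = 0.0902461 m²;  d cosθ + r = +0.29677 m.
|ω_lever| = |0.0916·8.692·+0.29677| / 0.0902461 = 2.6182 rad/s.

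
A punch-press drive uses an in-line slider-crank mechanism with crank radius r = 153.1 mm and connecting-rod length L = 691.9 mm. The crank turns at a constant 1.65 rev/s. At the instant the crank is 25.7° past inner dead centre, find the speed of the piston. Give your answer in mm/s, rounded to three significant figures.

826

ω = 2π·1.65 = 10.37 rad/s
For an in-line slider-crank, x = r cosθ + √(L² − r² sin²θ), so v = −rω sinθ·[1 + r cosθ/√(L² − r² sin²θ)].
With r = 0.1531 m, L = 0.6919 m, θ = 25.7°: √(L² − r² sin²θ) = 0.68871 m.
v = −0.1531·10.37·0.43366·[1 + 0.1531·0.90108/0.68871] = -0.82619 m/s.
|v| = 0.82619 m/s = 826.19 mm/s.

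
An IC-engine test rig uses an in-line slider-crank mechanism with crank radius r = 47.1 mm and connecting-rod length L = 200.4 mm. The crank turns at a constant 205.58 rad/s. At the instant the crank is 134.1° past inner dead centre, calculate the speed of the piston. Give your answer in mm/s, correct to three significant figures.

5800

ω = 205.6 rad/s
For an in-line slider-crank, x = r cosθ + √(L² − r² sin²θ), so v = −rω sinθ·[1 + r cosθ/√(L² − r² sin²θ)].
With r = 0.0471 m, L = 0.2004 m, θ = 134.1°: √(L² − r² sin²θ) = 0.19752 m.
v = −0.0471·205.6·0.71813·[1 + 0.0471·-0.69591/0.19752] = -5.7996 m/s.
|v| = 5.7996 m/s = 5799.6 mm/s.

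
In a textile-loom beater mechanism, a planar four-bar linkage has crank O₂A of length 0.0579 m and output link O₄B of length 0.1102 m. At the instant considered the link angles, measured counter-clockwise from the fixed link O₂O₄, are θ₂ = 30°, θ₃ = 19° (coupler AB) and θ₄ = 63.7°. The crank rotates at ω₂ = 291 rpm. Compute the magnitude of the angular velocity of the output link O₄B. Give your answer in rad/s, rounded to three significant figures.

4.34

ω₂ = 30.47 rad/s (from 291 rpm).
Differentiating the loop-closure r₂e^{iθ₂}+r₃e^{iθ₃}=r₁+r₄e^{iθ₄} gives r₂ω₂e^{iθ₂}+r₃ω₃e^{iθ₃}=r₄ω₄e^{iθ₄}.
Eliminating the other unknown: ω₄ = r₂ω₂ sin(θ₂−θ₃) / [r₄ sin(θ₄−θ₃)].
Numerator sine = +0.19081; denominator sine = +0.70339.
Result = 0.0579·30.47·(+0.19081) / (0.1102·(+0.70339)) = +4.3433 rad/s; magnitude 4.3433 rad/s.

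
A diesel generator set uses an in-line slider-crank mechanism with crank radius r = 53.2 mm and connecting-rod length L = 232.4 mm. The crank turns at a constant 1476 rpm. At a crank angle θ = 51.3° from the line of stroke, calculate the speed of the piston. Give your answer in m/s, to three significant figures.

ω = 2π·1476/60 = 154.6 rad/s
For an in-line slider-crank, x = r cosθ + √(L² − r² sin²θ), so v = −rω sinθ·[1 + r cosθ/√(L² − r² sin²θ)].
With r = 0.0532 m, L = 0.2324 m, θ = 51.3°: √(L² − r² sin²θ) = 0.22866 m.
v = −0.0532·154.6·0.78043·[1 + 0.0532·0.62524/0.22866] = -7.351 m/s.
|v| = 7.351 m/s.

7.35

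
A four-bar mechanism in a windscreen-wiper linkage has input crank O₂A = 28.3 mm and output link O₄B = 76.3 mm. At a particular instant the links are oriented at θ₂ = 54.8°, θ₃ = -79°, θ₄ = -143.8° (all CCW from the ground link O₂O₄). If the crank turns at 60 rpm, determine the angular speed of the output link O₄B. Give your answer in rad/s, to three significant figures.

ω₂ = 6.283 rad/s (from 60 rpm).
Differentiating the loop-closure r₂e^{iθ₂}+r₃e^{iθ₃}=r₁+r₄e^{iθ₄} gives r₂ω₂e^{iθ₂}+r₃ω₃e^{iθ₃}=r₄ω₄e^{iθ₄}.
Eliminating the other unknown: ω₄ = r₂ω₂ sin(θ₂−θ₃) / [r₄ sin(θ₄−θ₃)].
Numerator sine = +0.72176; denominator sine = -0.90483.
Result = 0.0283·6.283·(+0.72176) / (0.0763·(-0.90483)) = -1.859 rad/s; magnitude 1.859 rad/s.

1.86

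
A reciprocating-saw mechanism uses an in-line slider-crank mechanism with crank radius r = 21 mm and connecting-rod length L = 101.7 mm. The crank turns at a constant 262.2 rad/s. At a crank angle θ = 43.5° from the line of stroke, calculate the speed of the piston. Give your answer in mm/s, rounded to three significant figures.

ω = 262.2 rad/s
For an in-line slider-crank, x = r cosθ + √(L² − r² sin²θ), so v = −rω sinθ·[1 + r cosθ/√(L² − r² sin²θ)].
With r = 0.021 m, L = 0.1017 m, θ = 43.5°: √(L² − r² sin²θ) = 0.10067 m.
v = −0.021·262.2·0.68835·[1 + 0.021·0.72537/0.10067] = -4.3637 m/s.
|v| = 4.3637 m/s = 4363.7 mm/s.

4360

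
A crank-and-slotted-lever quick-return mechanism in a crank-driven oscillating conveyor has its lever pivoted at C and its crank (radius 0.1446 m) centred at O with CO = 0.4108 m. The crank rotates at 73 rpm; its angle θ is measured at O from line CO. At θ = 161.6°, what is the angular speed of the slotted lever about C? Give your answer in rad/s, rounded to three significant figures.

ω = 7.645 rad/s (from 73 rpm).
Crank pin A relative to C: A = (d + r cosθ, r sinθ); lever angle φ = atan2(r sinθ, d + r cosθ).
Differentiating tanφ: φ̇ = rω(d cosθ + r)/(d² + r² + 2dr cosθ).
d² + r² + 2dr cosθ = |CA|² = 0.0769361 m²;  d cosθ + r = -0.2452 m.
|ω_lever| = |0.1446·7.645·-0.2452| / 0.0769361 = 3.523 rad/s.

3.52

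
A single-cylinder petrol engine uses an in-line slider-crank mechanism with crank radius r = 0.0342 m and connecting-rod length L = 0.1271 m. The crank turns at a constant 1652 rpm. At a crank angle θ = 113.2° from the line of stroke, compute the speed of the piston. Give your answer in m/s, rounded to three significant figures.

4.84

ω = 2π·1652/60 = 173 rad/s
For an in-line slider-crank, x = r cosθ + √(L² − r² sin²θ), so v = −rω sinθ·[1 + r cosθ/√(L² − r² sin²θ)].
With r = 0.0342 m, L = 0.1271 m, θ = 113.2°: √(L² − r² sin²θ) = 0.12315 m.
v = −0.0342·173·0.91914·[1 + 0.0342·-0.39394/0.12315] = -4.8431 m/s.
|v| = 4.8431 m/s.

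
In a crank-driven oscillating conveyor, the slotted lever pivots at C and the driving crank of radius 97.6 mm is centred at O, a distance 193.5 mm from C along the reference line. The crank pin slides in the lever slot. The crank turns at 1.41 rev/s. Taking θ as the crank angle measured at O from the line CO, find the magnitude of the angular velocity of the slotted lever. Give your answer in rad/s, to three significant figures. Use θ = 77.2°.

ω = 8.859 rad/s (from 1.41 rev/s).
Crank pin A relative to C: A = (d + r cosθ, r sinθ); lever angle φ = atan2(r sinθ, d + r cosθ).
Differentiating tanφ: φ̇ = rω(d cosθ + r)/(d² + r² + 2dr cosθ).
d² + r² + 2dr cosθ = |CA|² = 0.0553362 m²;  d cosθ + r = +0.14047 m.
|ω_lever| = |0.0976·8.859·+0.14047| / 0.0553362 = 2.1949 rad/s.

2.19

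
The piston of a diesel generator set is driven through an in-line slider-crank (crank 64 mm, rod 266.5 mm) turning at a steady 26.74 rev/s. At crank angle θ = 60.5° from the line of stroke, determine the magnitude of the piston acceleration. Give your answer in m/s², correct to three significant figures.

ω = 2π·26.7 = 168 rad/s
x(θ) = r cosθ + √(L² − r² sin²θ); with ω constant, a = ω²·d²x/dθ².
d²x/dθ² = −r cosθ − r²(cos2θ)/√u − r⁴ sin²2θ/(4u^{3/2}),  u = L² − r² sin²θ = 0.0679195 m².
Substituting r = 0.064 m, L = 0.2665 m, θ = 60.5°: d²x/dθ² = -0.023594 m.
a = ω²·d²x/dθ² = (168)²·(-0.023594) = -666.03 m/s²;  |a| = 666.03 m/s².

666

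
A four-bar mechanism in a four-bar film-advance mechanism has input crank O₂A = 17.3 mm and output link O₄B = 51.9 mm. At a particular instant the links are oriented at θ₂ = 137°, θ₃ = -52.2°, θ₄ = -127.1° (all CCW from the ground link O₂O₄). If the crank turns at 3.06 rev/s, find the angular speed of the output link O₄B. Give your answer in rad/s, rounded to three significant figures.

1.06

ω₂ = 19.23 rad/s (from 3.06 rev/s).
Differentiating the loop-closure r₂e^{iθ₂}+r₃e^{iθ₃}=r₁+r₄e^{iθ₄} gives r₂ω₂e^{iθ₂}+r₃ω₃e^{iθ₃}=r₄ω₄e^{iθ₄}.
Eliminating the other unknown: ω₄ = r₂ω₂ sin(θ₂−θ₃) / [r₄ sin(θ₄−θ₃)].
Numerator sine = -0.15988; denominator sine = -0.96547.
Result = 0.0173·19.23·(-0.15988) / (0.0519·(-0.96547)) = +1.0613 rad/s; magnitude 1.0613 rad/s.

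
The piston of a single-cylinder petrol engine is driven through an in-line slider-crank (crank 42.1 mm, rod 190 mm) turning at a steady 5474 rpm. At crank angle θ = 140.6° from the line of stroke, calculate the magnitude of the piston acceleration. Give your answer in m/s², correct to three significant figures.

ω = 2π·5474/60 = 573.2 rad/s
x(θ) = r cosθ + √(L² − r² sin²θ); with ω constant, a = ω²·d²x/dθ².
d²x/dθ² = −r cosθ − r²(cos2θ)/√u − r⁴ sin²2θ/(4u^{3/2}),  u = L² − r² sin²θ = 0.0353859 m².
Substituting r = 0.0421 m, L = 0.19 m, θ = 140.6°: d²x/dθ² = +0.030588 m.
a = ω²·d²x/dθ² = (573.2)²·(+0.030588) = +10051 m/s²;  |a| = 10051 m/s².

10100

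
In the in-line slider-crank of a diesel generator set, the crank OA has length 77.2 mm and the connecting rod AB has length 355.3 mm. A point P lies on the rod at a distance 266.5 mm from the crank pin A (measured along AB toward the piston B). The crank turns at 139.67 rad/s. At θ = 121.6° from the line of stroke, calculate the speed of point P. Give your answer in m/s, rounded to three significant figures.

8.50

ω = 139.7 rad/s.  Crank-pin speed |V_A| = rω = 10.783 m/s, perpendicular to OA.
Rod angle: sinφ = −(r/L) sinθ ⇒ φ = -10.665°; ω_rod = −rω cosθ/√(L²−r²sin²θ) = +16.181 rad/s.
V_P = V_A + ω_rod × AP, with AP = 0.2665 m along the rod.
Components: V_Px = −rω sinθ − a·ω_rod·sinφ = -8.3857 m/s;  V_Py = rω cosθ + a·ω_rod·cosφ = -1.4121 m/s.
|V_P| = √(V_Px² + V_Py²) = 8.5038 m/s.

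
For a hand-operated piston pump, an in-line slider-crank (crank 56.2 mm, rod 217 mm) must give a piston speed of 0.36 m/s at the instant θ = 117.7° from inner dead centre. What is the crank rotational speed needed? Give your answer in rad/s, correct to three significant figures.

8.26

For an in-line slider-crank, |v_piston| = rω|sinθ|·[1 + r cosθ/√(L² − r² sin²θ)].
With r = 0.0562 m, L = 0.217 m, θ = 117.7°: the bracketed kinematic factor |dx/dθ| = 0.043605 m.
ω = v/|dx/dθ| = 0.36/0.043605 = 8.256 rad/s.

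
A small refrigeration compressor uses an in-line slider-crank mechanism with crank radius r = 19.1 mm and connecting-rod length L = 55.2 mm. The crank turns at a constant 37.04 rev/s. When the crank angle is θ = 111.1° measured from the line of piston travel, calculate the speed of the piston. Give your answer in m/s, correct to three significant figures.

ω = 2π·37 = 232.7 rad/s
For an in-line slider-crank, x = r cosθ + √(L² − r² sin²θ), so v = −rω sinθ·[1 + r cosθ/√(L² − r² sin²θ)].
With r = 0.0191 m, L = 0.0552 m, θ = 111.1°: √(L² − r² sin²θ) = 0.052245 m.
v = −0.0191·232.7·0.93295·[1 + 0.0191·-0.36000/0.052245] = -3.6013 m/s.
|v| = 3.6013 m/s.

3.60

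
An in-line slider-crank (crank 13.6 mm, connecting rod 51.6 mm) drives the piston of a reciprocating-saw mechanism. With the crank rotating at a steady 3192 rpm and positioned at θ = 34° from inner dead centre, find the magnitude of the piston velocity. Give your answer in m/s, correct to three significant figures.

ω = 2π·3192/60 = 334.3 rad/s
For an in-line slider-crank, x = r cosθ + √(L² − r² sin²θ), so v = −rω sinθ·[1 + r cosθ/√(L² − r² sin²θ)].
With r = 0.0136 m, L = 0.0516 m, θ = 34°: √(L² − r² sin²θ) = 0.051036 m.
v = −0.0136·334.3·0.55919·[1 + 0.0136·0.82904/0.051036] = -3.1037 m/s.
|v| = 3.1037 m/s.

3.10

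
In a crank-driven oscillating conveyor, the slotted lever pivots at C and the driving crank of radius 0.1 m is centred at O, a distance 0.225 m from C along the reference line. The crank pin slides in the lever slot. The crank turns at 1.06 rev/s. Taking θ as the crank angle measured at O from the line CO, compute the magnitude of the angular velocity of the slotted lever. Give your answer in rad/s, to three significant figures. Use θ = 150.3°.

ω = 6.66 rad/s (from 1.06 rev/s).
Crank pin A relative to C: A = (d + r cosθ, r sinθ); lever angle φ = atan2(r sinθ, d + r cosθ).
Differentiating tanφ: φ̇ = rω(d cosθ + r)/(d² + r² + 2dr cosθ).
d² + r² + 2dr cosθ = |CA|² = 0.0215366 m²;  d cosθ + r = -0.095442 m.
|ω_lever| = |0.1·6.66·-0.095442| / 0.0215366 = 2.9515 rad/s.

2.95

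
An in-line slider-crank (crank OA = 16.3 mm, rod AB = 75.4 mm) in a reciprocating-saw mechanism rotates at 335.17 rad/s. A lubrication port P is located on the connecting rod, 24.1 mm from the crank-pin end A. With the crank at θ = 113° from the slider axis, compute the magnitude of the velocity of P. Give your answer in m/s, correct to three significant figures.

ω = 335.2 rad/s.  Crank-pin speed |V_A| = rω = 5.4633 m/s, perpendicular to OA.
Rod angle: sinφ = −(r/L) sinθ ⇒ φ = -11.478°; ω_rod = −rω cosθ/√(L²−r²sin²θ) = +28.889 rad/s.
V_P = V_A + ω_rod × AP, with AP = 0.0241 m along the rod.
Components: V_Px = −rω sinθ − a·ω_rod·sinφ = -4.8904 m/s;  V_Py = rω cosθ + a·ω_rod·cosφ = -1.4524 m/s.
|V_P| = √(V_Px² + V_Py²) = 5.1015 m/s.

5.10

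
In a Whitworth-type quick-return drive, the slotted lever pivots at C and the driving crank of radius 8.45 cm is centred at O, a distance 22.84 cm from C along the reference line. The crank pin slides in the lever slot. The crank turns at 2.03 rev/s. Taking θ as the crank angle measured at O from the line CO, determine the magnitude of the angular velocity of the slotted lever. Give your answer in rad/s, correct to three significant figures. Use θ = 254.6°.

ω = 12.75 rad/s (from 2.03 rev/s).
Crank pin A relative to C: A = (d + r cosθ, r sinθ); lever angle φ = atan2(r sinθ, d + r cosθ).
Differentiating tanφ: φ̇ = rω(d cosθ + r)/(d² + r² + 2dr cosθ).
d² + r² + 2dr cosθ = |CA|² = 0.0490565 m²;  d cosθ + r = +0.023847 m.
|ω_lever| = |0.0845·12.75·+0.023847| / 0.0490565 = 0.52393 rad/s.

0.524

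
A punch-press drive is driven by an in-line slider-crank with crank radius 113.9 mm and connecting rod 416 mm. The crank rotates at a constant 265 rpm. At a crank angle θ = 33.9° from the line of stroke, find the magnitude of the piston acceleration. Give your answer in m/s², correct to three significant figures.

82.4

ω = 2π·265/60 = 27.75 rad/s
x(θ) = r cosθ + √(L² − r² sin²θ); with ω constant, a = ω²·d²x/dθ².
d²x/dθ² = −r cosθ − r²(cos2θ)/√u − r⁴ sin²2θ/(4u^{3/2}),  u = L² − r² sin²θ = 0.16902 m².
Substituting r = 0.1139 m, L = 0.416 m, θ = 33.9°: d²x/dθ² = -0.10698 m.
a = ω²·d²x/dθ² = (27.75)²·(-0.10698) = -82.386 m/s²;  |a| = 82.386 m/s².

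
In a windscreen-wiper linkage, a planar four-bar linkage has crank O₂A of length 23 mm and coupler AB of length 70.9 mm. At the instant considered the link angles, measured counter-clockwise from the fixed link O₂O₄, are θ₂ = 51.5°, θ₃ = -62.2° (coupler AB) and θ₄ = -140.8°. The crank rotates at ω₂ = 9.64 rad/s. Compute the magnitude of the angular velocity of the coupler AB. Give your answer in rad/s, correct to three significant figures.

0.680

ω₂ = 9.64 rad/s
Differentiating the loop-closure r₂e^{iθ₂}+r₃e^{iθ₃}=r₁+r₄e^{iθ₄} gives r₂ω₂e^{iθ₂}+r₃ω₃e^{iθ₃}=r₄ω₄e^{iθ₄}.
Eliminating the other unknown: ω₃ = r₂ω₂ sin(θ₄−θ₂) / [r₃ sin(θ₃−θ₄)].
Numerator sine = +0.21303; denominator sine = +0.98027.
Result = 0.023·9.64·(+0.21303) / (0.0709·(+0.98027)) = +0.6796 rad/s; magnitude 0.6796 rad/s.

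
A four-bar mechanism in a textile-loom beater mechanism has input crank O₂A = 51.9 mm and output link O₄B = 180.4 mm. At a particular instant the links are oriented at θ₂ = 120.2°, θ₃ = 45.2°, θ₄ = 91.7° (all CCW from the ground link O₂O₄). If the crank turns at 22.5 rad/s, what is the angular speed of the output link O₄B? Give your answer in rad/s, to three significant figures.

ω₂ = 22.5 rad/s
Differentiating the loop-closure r₂e^{iθ₂}+r₃e^{iθ₃}=r₁+r₄e^{iθ₄} gives r₂ω₂e^{iθ₂}+r₃ω₃e^{iθ₃}=r₄ω₄e^{iθ₄}.
Eliminating the other unknown: ω₄ = r₂ω₂ sin(θ₂−θ₃) / [r₄ sin(θ₄−θ₃)].
Numerator sine = +0.96593; denominator sine = +0.72537.
Result = 0.0519·22.5·(+0.96593) / (0.1804·(+0.72537)) = +8.6198 rad/s; magnitude 8.6198 rad/s.

8.62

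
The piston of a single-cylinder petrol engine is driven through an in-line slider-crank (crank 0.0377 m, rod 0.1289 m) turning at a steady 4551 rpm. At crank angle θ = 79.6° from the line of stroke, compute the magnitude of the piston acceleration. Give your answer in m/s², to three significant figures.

891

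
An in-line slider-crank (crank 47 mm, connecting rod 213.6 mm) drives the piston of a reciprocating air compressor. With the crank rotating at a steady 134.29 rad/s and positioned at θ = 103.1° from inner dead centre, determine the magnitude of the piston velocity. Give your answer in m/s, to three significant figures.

5.83

ω = 134.3 rad/s
For an in-line slider-crank, x = r cosθ + √(L² − r² sin²θ), so v = −rω sinθ·[1 + r cosθ/√(L² − r² sin²θ)].
With r = 0.047 m, L = 0.2136 m, θ = 103.1°: √(L² − r² sin²θ) = 0.20864 m.
v = −0.047·134.3·0.97398·[1 + 0.047·-0.22665/0.20864] = -5.8335 m/s.
|v| = 5.8335 m/s.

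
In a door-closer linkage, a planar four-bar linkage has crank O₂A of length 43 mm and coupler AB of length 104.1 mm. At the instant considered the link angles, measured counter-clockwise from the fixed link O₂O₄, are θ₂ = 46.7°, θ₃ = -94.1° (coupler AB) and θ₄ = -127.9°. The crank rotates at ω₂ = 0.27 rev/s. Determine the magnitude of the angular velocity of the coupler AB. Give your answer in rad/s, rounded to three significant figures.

ω₂ = 1.696 rad/s (from 0.27 rev/s).
Differentiating the loop-closure r₂e^{iθ₂}+r₃e^{iθ₃}=r₁+r₄e^{iθ₄} gives r₂ω₂e^{iθ₂}+r₃ω₃e^{iθ₃}=r₄ω₄e^{iθ₄}.
Eliminating the other unknown: ω₃ = r₂ω₂ sin(θ₄−θ₂) / [r₃ sin(θ₃−θ₄)].
Numerator sine = -0.09411; denominator sine = +0.55630.
Result = 0.043·1.696·(-0.09411) / (0.1041·(+0.55630)) = -0.11855 rad/s; magnitude 0.11855 rad/s.

0.119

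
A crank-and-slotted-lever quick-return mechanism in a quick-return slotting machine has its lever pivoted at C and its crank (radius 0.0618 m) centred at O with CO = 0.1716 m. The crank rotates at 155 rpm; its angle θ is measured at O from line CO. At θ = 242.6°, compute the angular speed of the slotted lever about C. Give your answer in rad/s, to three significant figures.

0.733

ω = 16.23 rad/s (from 155 rpm).
Crank pin A relative to C: A = (d + r cosθ, r sinθ); lever angle φ = atan2(r sinθ, d + r cosθ).
Differentiating tanφ: φ̇ = rω(d cosθ + r)/(d² + r² + 2dr cosθ).
d² + r² + 2dr cosθ = |CA|² = 0.0235051 m²;  d cosθ + r = -0.01717 m.
|ω_lever| = |0.0618·16.23·-0.01717| / 0.0235051 = 0.73276 rad/s.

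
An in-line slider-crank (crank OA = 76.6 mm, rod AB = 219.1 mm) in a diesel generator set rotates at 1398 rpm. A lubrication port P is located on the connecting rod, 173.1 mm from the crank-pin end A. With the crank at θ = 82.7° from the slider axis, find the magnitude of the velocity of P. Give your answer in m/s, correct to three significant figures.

ω = 146.4 rad/s.  Crank-pin speed |V_A| = rω = 11.214 m/s, perpendicular to OA.
Rod angle: sinφ = −(r/L) sinθ ⇒ φ = -20.290°; ω_rod = −rω cosθ/√(L²−r²sin²θ) = -6.9338 rad/s.
V_P = V_A + ω_rod × AP, with AP = 0.1731 m along the rod.
Components: V_Px = −rω sinθ − a·ω_rod·sinφ = -11.539 m/s;  V_Py = rω cosθ + a·ω_rod·cosφ = +0.29916 m/s.
|V_P| = √(V_Px² + V_Py²) = 11.543 m/s.

11.5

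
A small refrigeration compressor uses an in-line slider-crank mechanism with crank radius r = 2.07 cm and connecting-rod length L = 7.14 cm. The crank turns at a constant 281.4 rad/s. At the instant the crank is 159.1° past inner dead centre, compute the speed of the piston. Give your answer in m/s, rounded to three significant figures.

1.51

ω = 281.4 rad/s
For an in-line slider-crank, x = r cosθ + √(L² − r² sin²θ), so v = −rω sinθ·[1 + r cosθ/√(L² − r² sin²θ)].
With r = 0.0207 m, L = 0.0714 m, θ = 159.1°: √(L² − r² sin²θ) = 0.071017 m.
v = −0.0207·281.4·0.35674·[1 + 0.0207·-0.93420/0.071017] = -1.5122 m/s.
|v| = 1.5122 m/s.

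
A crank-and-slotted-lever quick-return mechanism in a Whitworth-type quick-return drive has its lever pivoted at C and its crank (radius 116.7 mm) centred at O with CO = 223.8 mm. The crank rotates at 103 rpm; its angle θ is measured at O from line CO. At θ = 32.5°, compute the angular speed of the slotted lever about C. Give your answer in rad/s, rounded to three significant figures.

ω = 10.79 rad/s (from 103 rpm).
Crank pin A relative to C: A = (d + r cosθ, r sinθ); lever angle φ = atan2(r sinθ, d + r cosθ).
Differentiating tanφ: φ̇ = rω(d cosθ + r)/(d² + r² + 2dr cosθ).
d² + r² + 2dr cosθ = |CA|² = 0.10776 m²;  d cosθ + r = +0.30545 m.
|ω_lever| = |0.1167·10.79·+0.30545| / 0.10776 = 3.568 rad/s.

3.57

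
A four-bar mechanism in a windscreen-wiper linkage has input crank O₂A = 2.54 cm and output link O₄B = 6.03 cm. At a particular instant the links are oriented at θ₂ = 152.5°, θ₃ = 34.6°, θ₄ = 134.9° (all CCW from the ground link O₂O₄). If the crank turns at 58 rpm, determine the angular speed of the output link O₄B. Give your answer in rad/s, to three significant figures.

2.30

ω₂ = 6.074 rad/s (from 58 rpm).
Differentiating the loop-closure r₂e^{iθ₂}+r₃e^{iθ₃}=r₁+r₄e^{iθ₄} gives r₂ω₂e^{iθ₂}+r₃ω₃e^{iθ₃}=r₄ω₄e^{iθ₄}.
Eliminating the other unknown: ω₄ = r₂ω₂ sin(θ₂−θ₃) / [r₄ sin(θ₄−θ₃)].
Numerator sine = +0.88377; denominator sine = +0.98389.
Result = 0.0254·6.074·(+0.88377) / (0.0603·(+0.98389)) = +2.2981 rad/s; magnitude 2.2981 rad/s.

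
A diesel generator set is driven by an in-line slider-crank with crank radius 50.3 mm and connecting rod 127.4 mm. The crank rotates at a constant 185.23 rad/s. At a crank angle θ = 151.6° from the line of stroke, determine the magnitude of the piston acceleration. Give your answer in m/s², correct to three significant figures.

1120

ω = 185.2 rad/s
x(θ) = r cosθ + √(L² − r² sin²θ); with ω constant, a = ω²·d²x/dθ².
d²x/dθ² = −r cosθ − r²(cos2θ)/√u − r⁴ sin²2θ/(4u^{3/2}),  u = L² − r² sin²θ = 0.0156584 m².
Substituting r = 0.0503 m, L = 0.1274 m, θ = 151.6°: d²x/dθ² = +0.032603 m.
a = ω²·d²x/dθ² = (185.2)²·(+0.032603) = +1118.6 m/s²;  |a| = 1118.6 m/s².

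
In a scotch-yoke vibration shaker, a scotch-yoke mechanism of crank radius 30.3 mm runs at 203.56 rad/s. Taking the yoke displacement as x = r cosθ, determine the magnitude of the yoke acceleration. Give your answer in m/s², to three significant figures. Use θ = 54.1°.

ω = 203.6 rad/s
x = r cosθ ⇒ ẍ = −rω² cosθ (ω constant).
|a| = rω²|cosθ| = 0.0303·(203.6)²·|cos 54.1°| = 736.21 m/s².

736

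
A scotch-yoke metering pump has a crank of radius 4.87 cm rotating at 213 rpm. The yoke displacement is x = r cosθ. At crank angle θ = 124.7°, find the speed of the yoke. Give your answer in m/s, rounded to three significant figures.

0.893

ω = 22.31 rad/s (from 213 rpm).
x = r cosθ ⇒ ẋ = −rω sinθ.
|v| = rω|sinθ| = 0.0487·22.31·|sin 124.7°| = 0.89307 m/s.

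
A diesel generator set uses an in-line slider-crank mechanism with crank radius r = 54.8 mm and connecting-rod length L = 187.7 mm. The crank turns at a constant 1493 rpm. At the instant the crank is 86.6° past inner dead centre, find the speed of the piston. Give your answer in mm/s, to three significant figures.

8710

ω = 2π·1493/60 = 156.3 rad/s
For an in-line slider-crank, x = r cosθ + √(L² − r² sin²θ), so v = −rω sinθ·[1 + r cosθ/√(L² − r² sin²θ)].
With r = 0.0548 m, L = 0.1877 m, θ = 86.6°: √(L² − r² sin²θ) = 0.17955 m.
v = −0.0548·156.3·0.99824·[1 + 0.0548·0.05931/0.17955] = -8.7075 m/s.
|v| = 8.7075 m/s = 8707.5 mm/s.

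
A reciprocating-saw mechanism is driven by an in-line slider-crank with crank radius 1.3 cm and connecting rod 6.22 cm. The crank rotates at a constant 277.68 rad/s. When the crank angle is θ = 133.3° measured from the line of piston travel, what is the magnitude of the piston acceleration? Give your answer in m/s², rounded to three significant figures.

698

ω = 277.7 rad/s
x(θ) = r cosθ + √(L² − r² sin²θ); with ω constant, a = ω²·d²x/dθ².
d²x/dθ² = −r cosθ − r²(cos2θ)/√u − r⁴ sin²2θ/(4u^{3/2}),  u = L² − r² sin²θ = 0.00377933 m².
Substituting r = 0.013 m, L = 0.0622 m, θ = 133.3°: d²x/dθ² = +0.009048 m.
a = ω²·d²x/dθ² = (277.7)²·(+0.009048) = +697.66 m/s²;  |a| = 697.66 m/s².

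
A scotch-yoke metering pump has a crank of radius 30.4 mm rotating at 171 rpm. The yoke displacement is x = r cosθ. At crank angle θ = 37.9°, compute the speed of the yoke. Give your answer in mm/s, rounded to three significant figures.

ω = 17.91 rad/s (from 171 rpm).
x = r cosθ ⇒ ẋ = −rω sinθ.
|v| = rω|sinθ| = 0.0304·17.91·|sin 37.9°| = 0.3344 m/s = 334.4 mm/s.

334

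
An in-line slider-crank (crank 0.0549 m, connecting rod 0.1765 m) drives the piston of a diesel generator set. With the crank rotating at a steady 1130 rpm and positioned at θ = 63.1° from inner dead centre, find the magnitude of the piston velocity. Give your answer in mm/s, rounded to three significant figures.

ω = 2π·1130/60 = 118.3 rad/s
For an in-line slider-crank, x = r cosθ + √(L² − r² sin²θ), so v = −rω sinθ·[1 + r cosθ/√(L² − r² sin²θ)].
With r = 0.0549 m, L = 0.1765 m, θ = 63.1°: √(L² − r² sin²θ) = 0.16957 m.
v = −0.0549·118.3·0.89180·[1 + 0.0549·0.45243/0.16957] = -6.6422 m/s.
|v| = 6.6422 m/s = 6642.2 mm/s.

6640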